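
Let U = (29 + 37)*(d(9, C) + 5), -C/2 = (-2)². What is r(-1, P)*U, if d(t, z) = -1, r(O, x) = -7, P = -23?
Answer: -1848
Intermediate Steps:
C = -8 (C = -2*(-2)² = -2*4 = -8)
U = 264 (U = (29 + 37)*(-1 + 5) = 66*4 = 264)
r(-1, P)*U = -7*264 = -1848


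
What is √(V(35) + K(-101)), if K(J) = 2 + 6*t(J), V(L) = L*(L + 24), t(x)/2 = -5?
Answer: 3*√223 ≈ 44.800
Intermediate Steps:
t(x) = -10 (t(x) = 2*(-5) = -10)
V(L) = L*(24 + L)
K(J) = -58 (K(J) = 2 + 6*(-10) = 2 - 60 = -58)
√(V(35) + K(-101)) = √(35*(24 + 35) - 58) = √(35*59 - 58) = √(2065 - 58) = √2007 = 3*√223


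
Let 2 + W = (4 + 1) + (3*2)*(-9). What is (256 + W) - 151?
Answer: 54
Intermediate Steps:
W = -51 (W = -2 + ((4 + 1) + (3*2)*(-9)) = -2 + (5 + 6*(-9)) = -2 + (5 - 54) = -2 - 49 = -51)
(256 + W) - 151 = (256 - 51) - 151 = 205 - 151 = 54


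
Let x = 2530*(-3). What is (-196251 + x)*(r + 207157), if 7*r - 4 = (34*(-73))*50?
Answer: -38613396789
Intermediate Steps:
r = -17728 (r = 4/7 + ((34*(-73))*50)/7 = 4/7 + (-2482*50)/7 = 4/7 + (⅐)*(-124100) = 4/7 - 124100/7 = -17728)
x = -7590
(-196251 + x)*(r + 207157) = (-196251 - 7590)*(-17728 + 207157) = -203841*189429 = -38613396789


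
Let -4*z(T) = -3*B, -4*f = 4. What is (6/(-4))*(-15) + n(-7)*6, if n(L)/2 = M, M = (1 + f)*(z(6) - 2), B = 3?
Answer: 45/2 ≈ 22.500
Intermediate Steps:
f = -1 (f = -¼*4 = -1)
z(T) = 9/4 (z(T) = -(-3)*3/4 = -¼*(-9) = 9/4)
M = 0 (M = (1 - 1)*(9/4 - 2) = 0*(¼) = 0)
n(L) = 0 (n(L) = 2*0 = 0)
(6/(-4))*(-15) + n(-7)*6 = (6/(-4))*(-15) + 0*6 = (6*(-¼))*(-15) + 0 = -3/2*(-15) + 0 = 45/2 + 0 = 45/2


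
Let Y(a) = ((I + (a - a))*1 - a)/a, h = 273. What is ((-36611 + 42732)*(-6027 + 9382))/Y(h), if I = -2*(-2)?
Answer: -5606315715/269 ≈ -2.0841e+7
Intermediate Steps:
I = 4
Y(a) = (4 - a)/a (Y(a) = ((4 + (a - a))*1 - a)/a = ((4 + 0)*1 - a)/a = (4*1 - a)/a = (4 - a)/a)
((-36611 + 42732)*(-6027 + 9382))/Y(h) = ((-36611 + 42732)*(-6027 + 9382))/(((4 - 1*273)/273)) = (6121*3355)/(((4 - 273)/273)) = 20535955/(((1/273)*(-269))) = 20535955/(-269/273) = 20535955*(-273/269) = -5606315715/269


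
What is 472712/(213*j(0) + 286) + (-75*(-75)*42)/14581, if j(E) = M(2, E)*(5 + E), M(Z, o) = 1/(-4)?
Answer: 3941302634/164557 ≈ 23951.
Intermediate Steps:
M(Z, o) = -¼
j(E) = -5/4 - E/4 (j(E) = -(5 + E)/4 = -5/4 - E/4)
472712/(213*j(0) + 286) + (-75*(-75)*42)/14581 = 472712/(213*(-5/4 - ¼*0) + 286) + (-75*(-75)*42)/14581 = 472712/(213*(-5/4 + 0) + 286) + (5625*42)*(1/14581) = 472712/(213*(-5/4) + 286) + 236250*(1/14581) = 472712/(-1065/4 + 286) + 33750/2083 = 472712/(79/4) + 33750/2083 = 472712*(4/79) + 33750/2083 = 1890848/79 + 33750/2083 = 3941302634/164557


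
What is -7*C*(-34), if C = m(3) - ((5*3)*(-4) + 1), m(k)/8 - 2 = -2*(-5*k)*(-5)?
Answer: -267750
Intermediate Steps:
m(k) = 16 - 400*k (m(k) = 16 + 8*(-2*(-5*k)*(-5)) = 16 + 8*(-50*k) = 16 - 400*k)
C = -1125 (C = (16 - 400*3) - ((5*3)*(-4) + 1) = (16 - 1200) - (15*(-4) + 1) = -1184 - (-60 + 1) = -1184 - 1*(-59) = -1184 + 59 = -1125)
-7*C*(-34) = -7*(-1125)*(-34) = 7875*(-34) = -267750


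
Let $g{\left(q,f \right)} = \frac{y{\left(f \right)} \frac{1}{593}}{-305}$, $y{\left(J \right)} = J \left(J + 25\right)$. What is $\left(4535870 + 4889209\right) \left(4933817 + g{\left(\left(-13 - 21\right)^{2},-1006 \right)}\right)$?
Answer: $\frac{8410505294871235701}{180865} \approx 4.6502 \cdot 10^{13}$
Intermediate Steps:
$y{\left(J \right)} = J \left(25 + J\right)$
$g{\left(q,f \right)} = - \frac{f \left(25 + f\right)}{180865}$ ($g{\left(q,f \right)} = \frac{f \left(25 + f\right) \frac{1}{593}}{-305} = f \left(25 + f\right) \frac{1}{593} \left(- \frac{1}{305}\right) = \frac{f \left(25 + f\right)}{593} \left(- \frac{1}{305}\right) = - \frac{f \left(25 + f\right)}{180865}$)
$\left(4535870 + 4889209\right) \left(4933817 + g{\left(\left(-13 - 21\right)^{2},-1006 \right)}\right) = \left(4535870 + 4889209\right) \left(4933817 - - \frac{1006 \left(25 - 1006\right)}{180865}\right) = 9425079 \left(4933817 - \left(- \frac{1006}{180865}\right) \left(-981\right)\right) = 9425079 \left(4933817 - \frac{986886}{180865}\right) = 9425079 \cdot \frac{892353824819}{180865} = \frac{8410505294871235701}{180865}$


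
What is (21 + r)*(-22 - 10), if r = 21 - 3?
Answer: -1248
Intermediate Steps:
r = 18
(21 + r)*(-22 - 10) = (21 + 18)*(-22 - 10) = 39*(-32) = -1248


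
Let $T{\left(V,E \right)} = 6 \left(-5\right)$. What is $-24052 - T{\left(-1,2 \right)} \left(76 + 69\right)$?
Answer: $-19702$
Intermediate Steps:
$T{\left(V,E \right)} = -30$
$-24052 - T{\left(-1,2 \right)} \left(76 + 69\right) = -24052 - - 30 \left(76 + 69\right) = -24052 - \left(-30\right) 145 = -24052 - -4350 = -24052 + 4350 = -19702$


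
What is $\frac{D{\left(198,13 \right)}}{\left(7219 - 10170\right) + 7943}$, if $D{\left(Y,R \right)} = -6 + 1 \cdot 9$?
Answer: $\frac{1}{1664} \approx 0.00060096$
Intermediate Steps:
$D{\left(Y,R \right)} = 3$ ($D{\left(Y,R \right)} = -6 + 9 = 3$)
$\frac{D{\left(198,13 \right)}}{\left(7219 - 10170\right) + 7943} = \frac{3}{\left(7219 - 10170\right) + 7943} = \frac{3}{-2951 + 7943} = \frac{3}{4992} = 3 \cdot \frac{1}{4992} = \frac{1}{1664}$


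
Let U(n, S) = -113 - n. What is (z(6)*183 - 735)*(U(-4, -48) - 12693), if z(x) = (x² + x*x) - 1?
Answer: -156926916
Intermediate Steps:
z(x) = -1 + 2*x² (z(x) = (x² + x²) - 1 = 2*x² - 1 = -1 + 2*x²)
(z(6)*183 - 735)*(U(-4, -48) - 12693) = ((-1 + 2*6²)*183 - 735)*((-113 - 1*(-4)) - 12693) = ((-1 + 2*36)*183 - 735)*((-113 + 4) - 12693) = ((-1 + 72)*183 - 735)*(-109 - 12693) = (71*183 - 735)*(-12802) = (12993 - 735)*(-12802) = 12258*(-12802) = -156926916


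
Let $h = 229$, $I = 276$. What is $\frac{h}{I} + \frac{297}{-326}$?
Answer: $- \frac{3659}{44988} \approx -0.081333$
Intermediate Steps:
$\frac{h}{I} + \frac{297}{-326} = \frac{229}{276} + \frac{297}{-326} = 229 \cdot \frac{1}{276} + 297 \left(- \frac{1}{326}\right) = \frac{229}{276} - \frac{297}{326} = - \frac{3659}{44988}$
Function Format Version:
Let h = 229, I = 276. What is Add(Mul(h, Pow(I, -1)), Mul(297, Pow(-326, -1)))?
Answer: Rational(-3659, 44988) ≈ -0.081333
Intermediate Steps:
Add(Mul(h, Pow(I, -1)), Mul(297, Pow(-326, -1))) = Add(Mul(229, Pow(276, -1)), Mul(297, Pow(-326, -1))) = Add(Mul(229, Rational(1, 276)), Mul(297, Rational(-1, 326))) = Add(Rational(229, 276), Rational(-297, 326)) = Rational(-3659, 44988)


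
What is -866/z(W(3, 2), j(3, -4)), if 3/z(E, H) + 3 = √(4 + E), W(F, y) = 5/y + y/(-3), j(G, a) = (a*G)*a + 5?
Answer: 866 - 433*√210/9 ≈ 168.80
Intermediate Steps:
j(G, a) = 5 + G*a² (j(G, a) = (G*a)*a + 5 = G*a² + 5 = 5 + G*a²)
W(F, y) = 5/y - y/3 (W(F, y) = 5/y + y*(-⅓) = 5/y - y/3)
z(E, H) = 3/(-3 + √(4 + E))
-866/z(W(3, 2), j(3, -4)) = -(-866 + 866*√(4 + (5/2 - ⅓*2))/3) = -(-866 + 866*√(4 + (5*(½) - ⅔))/3) = -(-866 + 866*√(4 + (5/2 - ⅔))/3) = -(-866 + 866*√(4 + 11/6)/3) = -(-866 + 433*√210/9) = -866*(-1 + √210/18) = 866 - 433*√210/9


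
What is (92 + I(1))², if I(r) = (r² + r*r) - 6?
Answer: 7744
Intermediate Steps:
I(r) = -6 + 2*r² (I(r) = (r² + r²) - 6 = 2*r² - 6 = -6 + 2*r²)
(92 + I(1))² = (92 + (-6 + 2*1²))² = (92 + (-6 + 2*1))² = (92 + (-6 + 2))² = (92 - 4)² = 88² = 7744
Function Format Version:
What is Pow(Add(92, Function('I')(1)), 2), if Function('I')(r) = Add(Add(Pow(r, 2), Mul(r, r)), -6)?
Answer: 7744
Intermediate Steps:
Function('I')(r) = Add(-6, Mul(2, Pow(r, 2))) (Function('I')(r) = Add(Add(Pow(r, 2), Pow(r, 2)), -6) = Add(Mul(2, Pow(r, 2)), -6) = Add(-6, Mul(2, Pow(r, 2))))
Pow(Add(92, Function('I')(1)), 2) = Pow(Add(92, Add(-6, Mul(2, Pow(1, 2)))), 2) = Pow(Add(92, Add(-6, Mul(2, 1))), 2) = Pow(Add(92, Add(-6, 2)), 2) = Pow(Add(92, -4), 2) = Pow(88, 2) = 7744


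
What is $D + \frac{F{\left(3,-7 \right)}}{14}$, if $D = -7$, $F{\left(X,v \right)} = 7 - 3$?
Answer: $- \frac{47}{7} \approx -6.7143$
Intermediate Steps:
$F{\left(X,v \right)} = 4$ ($F{\left(X,v \right)} = 7 - 3 = 4$)
$D + \frac{F{\left(3,-7 \right)}}{14} = -7 + \frac{4}{14} = -7 + 4 \cdot \frac{1}{14} = -7 + \frac{2}{7} = - \frac{47}{7}$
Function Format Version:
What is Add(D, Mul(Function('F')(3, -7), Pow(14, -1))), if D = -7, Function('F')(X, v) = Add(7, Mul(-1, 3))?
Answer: Rational(-47, 7) ≈ -6.7143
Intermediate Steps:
Function('F')(X, v) = 4 (Function('F')(X, v) = Add(7, -3) = 4)
Add(D, Mul(Function('F')(3, -7), Pow(14, -1))) = Add(-7, Mul(4, Pow(14, -1))) = Add(-7, Mul(4, Rational(1, 14))) = Add(-7, Rational(2, 7)) = Rational(-47, 7)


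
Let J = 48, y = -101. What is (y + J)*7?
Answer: -371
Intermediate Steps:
(y + J)*7 = (-101 + 48)*7 = -53*7 = -371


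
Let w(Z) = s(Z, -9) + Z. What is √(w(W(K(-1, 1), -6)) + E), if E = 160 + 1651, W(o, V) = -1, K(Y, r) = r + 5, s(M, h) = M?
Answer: 3*√201 ≈ 42.532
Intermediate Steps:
K(Y, r) = 5 + r
w(Z) = 2*Z (w(Z) = Z + Z = 2*Z)
E = 1811
√(w(W(K(-1, 1), -6)) + E) = √(2*(-1) + 1811) = √(-2 + 1811) = √1809 = 3*√201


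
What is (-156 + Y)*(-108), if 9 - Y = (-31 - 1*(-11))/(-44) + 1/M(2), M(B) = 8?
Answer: 350649/22 ≈ 15939.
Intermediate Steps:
Y = 741/88 (Y = 9 - ((-31 - 1*(-11))/(-44) + 1/8) = 9 - ((-31 + 11)*(-1/44) + 1*(1/8)) = 9 - (-20*(-1/44) + 1/8) = 9 - (5/11 + 1/8) = 9 - 1*51/88 = 9 - 51/88 = 741/88 ≈ 8.4205)
(-156 + Y)*(-108) = (-156 + 741/88)*(-108) = -12987/88*(-108) = 350649/22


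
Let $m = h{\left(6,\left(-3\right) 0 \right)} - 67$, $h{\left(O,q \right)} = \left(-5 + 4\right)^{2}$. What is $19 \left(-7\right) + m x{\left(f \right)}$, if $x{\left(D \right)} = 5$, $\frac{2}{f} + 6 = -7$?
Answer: $-463$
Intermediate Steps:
$f = - \frac{2}{13}$ ($f = \frac{2}{-6 - 7} = \frac{2}{-13} = 2 \left(- \frac{1}{13}\right) = - \frac{2}{13} \approx -0.15385$)
$h{\left(O,q \right)} = 1$ ($h{\left(O,q \right)} = \left(-1\right)^{2} = 1$)
$m = -66$ ($m = 1 - 67 = -66$)
$19 \left(-7\right) + m x{\left(f \right)} = 19 \left(-7\right) - 330 = -133 - 330 = -463$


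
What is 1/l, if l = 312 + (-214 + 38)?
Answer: 1/136 ≈ 0.0073529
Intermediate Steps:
l = 136 (l = 312 - 176 = 136)
1/l = 1/136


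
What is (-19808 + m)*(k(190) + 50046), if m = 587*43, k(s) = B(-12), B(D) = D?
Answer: 271834722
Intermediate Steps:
k(s) = -12
m = 25241
(-19808 + m)*(k(190) + 50046) = (-19808 + 25241)*(-12 + 50046) = 5433*50034 = 271834722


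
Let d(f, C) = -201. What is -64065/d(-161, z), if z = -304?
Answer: 21355/67 ≈ 318.73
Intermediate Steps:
-64065/d(-161, z) = -64065/(-201) = -64065*(-1/201) = 21355/67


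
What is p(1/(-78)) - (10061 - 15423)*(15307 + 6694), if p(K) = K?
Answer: 9201610235/78 ≈ 1.1797e+8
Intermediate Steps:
p(1/(-78)) - (10061 - 15423)*(15307 + 6694) = 1/(-78) - (10061 - 15423)*(15307 + 6694) = -1/78 - (-5362)*22001 = -1/78 - 1*(-117969362) = -1/78 + 117969362 = 9201610235/78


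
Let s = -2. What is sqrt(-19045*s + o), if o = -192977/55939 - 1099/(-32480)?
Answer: 211*sqrt(21314040324170)/4991480 ≈ 195.16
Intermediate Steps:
o = -886630857/259556960 (o = -192977*1/55939 - 1099*(-1/32480) = -192977/55939 + 157/4640 = -886630857/259556960 ≈ -3.4159)
sqrt(-19045*s + o) = sqrt(-19045*(-2) - 886630857/259556960) = sqrt(38090 - 886630857/259556960) = sqrt(9885637975543/259556960) = 211*sqrt(21314040324170)/4991480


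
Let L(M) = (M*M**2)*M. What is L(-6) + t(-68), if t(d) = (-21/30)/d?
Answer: 881287/680 ≈ 1296.0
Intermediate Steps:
t(d) = -7/(10*d) (t(d) = (-21*1/30)/d = -7/(10*d))
L(M) = M**4 (L(M) = M**3*M = M**4)
L(-6) + t(-68) = (-6)**4 - 7/10/(-68) = 1296 - 7/10*(-1/68) = 1296 + 7/680 = 881287/680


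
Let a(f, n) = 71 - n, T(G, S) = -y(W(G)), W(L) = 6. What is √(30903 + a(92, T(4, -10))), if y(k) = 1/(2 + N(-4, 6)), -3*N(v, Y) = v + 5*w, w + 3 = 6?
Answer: √774335/5 ≈ 175.99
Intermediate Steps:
w = 3 (w = -3 + 6 = 3)
N(v, Y) = -5 - v/3 (N(v, Y) = -(v + 5*3)/3 = -(v + 15)/3 = -(15 + v)/3 = -5 - v/3)
y(k) = -⅗ (y(k) = 1/(2 + (-5 - ⅓*(-4))) = 1/(2 + (-5 + 4/3)) = 1/(2 - 11/3) = 1/(-5/3) = -⅗)
T(G, S) = ⅗ (T(G, S) = -1*(-⅗) = ⅗)
√(30903 + a(92, T(4, -10))) = √(30903 + (71 - 1*⅗)) = √(30903 + (71 - ⅗)) = √(30903 + 352/5) = √(154867/5) = √774335/5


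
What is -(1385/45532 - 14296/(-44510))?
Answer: -356285911/1013314660 ≈ -0.35160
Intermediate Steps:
-(1385/45532 - 14296/(-44510)) = -(1385*(1/45532) - 14296*(-1/44510)) = -(1385/45532 + 7148/22255) = -1*356285911/1013314660 = -356285911/1013314660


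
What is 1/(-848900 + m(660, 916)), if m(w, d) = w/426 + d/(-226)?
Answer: -8023/6810744788 ≈ -1.1780e-6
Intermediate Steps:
m(w, d) = -d/226 + w/426 (m(w, d) = w*(1/426) + d*(-1/226) = w/426 - d/226 = -d/226 + w/426)
1/(-848900 + m(660, 916)) = 1/(-848900 + (-1/226*916 + (1/426)*660)) = 1/(-848900 + (-458/113 + 110/71)) = 1/(-848900 - 20088/8023) = 1/(-6810744788/8023) = -8023/6810744788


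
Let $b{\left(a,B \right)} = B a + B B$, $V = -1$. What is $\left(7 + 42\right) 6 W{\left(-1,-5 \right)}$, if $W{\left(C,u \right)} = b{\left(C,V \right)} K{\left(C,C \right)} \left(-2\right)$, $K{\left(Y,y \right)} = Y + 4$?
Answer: $-3528$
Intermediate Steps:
$K{\left(Y,y \right)} = 4 + Y$
$b{\left(a,B \right)} = B^{2} + B a$ ($b{\left(a,B \right)} = B a + B^{2} = B^{2} + B a$)
$W{\left(C,u \right)} = - 2 \left(1 - C\right) \left(4 + C\right)$ ($W{\left(C,u \right)} = - (-1 + C) \left(4 + C\right) \left(-2\right) = \left(1 - C\right) \left(4 + C\right) \left(-2\right) = - 2 \left(1 - C\right) \left(4 + C\right)$)
$\left(7 + 42\right) 6 W{\left(-1,-5 \right)} = \left(7 + 42\right) 6 \cdot 2 \left(-1 - 1\right) \left(4 - 1\right) = 49 \cdot 6 \cdot 2 \left(-2\right) 3 = 49 \cdot 6 \left(-12\right) = 49 \left(-72\right) = -3528$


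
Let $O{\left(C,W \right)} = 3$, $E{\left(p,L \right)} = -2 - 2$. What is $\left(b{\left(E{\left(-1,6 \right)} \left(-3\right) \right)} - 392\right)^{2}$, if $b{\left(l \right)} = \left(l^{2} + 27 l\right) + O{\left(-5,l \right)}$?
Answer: $6241$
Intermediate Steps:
$E{\left(p,L \right)} = -4$ ($E{\left(p,L \right)} = -2 - 2 = -4$)
$b{\left(l \right)} = 3 + l^{2} + 27 l$ ($b{\left(l \right)} = \left(l^{2} + 27 l\right) + 3 = 3 + l^{2} + 27 l$)
$\left(b{\left(E{\left(-1,6 \right)} \left(-3\right) \right)} - 392\right)^{2} = \left(\left(3 + \left(\left(-4\right) \left(-3\right)\right)^{2} + 27 \left(\left(-4\right) \left(-3\right)\right)\right) - 392\right)^{2} = \left(\left(3 + 12^{2} + 27 \cdot 12\right) - 392\right)^{2} = \left(\left(3 + 144 + 324\right) - 392\right)^{2} = \left(471 - 392\right)^{2} = 79^{2} = 6241$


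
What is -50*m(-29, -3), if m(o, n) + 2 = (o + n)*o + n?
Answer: -46150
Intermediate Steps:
m(o, n) = -2 + n + o*(n + o) (m(o, n) = -2 + ((o + n)*o + n) = -2 + ((n + o)*o + n) = -2 + (o*(n + o) + n) = -2 + (n + o*(n + o)) = -2 + n + o*(n + o))
-50*m(-29, -3) = -50*(-2 - 3 + (-29)**2 - 3*(-29)) = -50*(-2 - 3 + 841 + 87) = -50*923 = -46150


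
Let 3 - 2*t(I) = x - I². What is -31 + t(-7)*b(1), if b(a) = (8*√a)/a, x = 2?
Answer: 169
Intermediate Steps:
t(I) = ½ + I²/2 (t(I) = 3/2 - (2 - I²)/2 = 3/2 + (-1 + I²/2) = ½ + I²/2)
b(a) = 8/√a
-31 + t(-7)*b(1) = -31 + (½ + (½)*(-7)²)*(8/√1) = -31 + (½ + (½)*49)*(8*1) = -31 + (½ + 49/2)*8 = -31 + 25*8 = -31 + 200 = 169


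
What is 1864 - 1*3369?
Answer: -1505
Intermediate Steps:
1864 - 1*3369 = 1864 - 3369 = -1505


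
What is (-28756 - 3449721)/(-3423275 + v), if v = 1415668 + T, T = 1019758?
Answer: 3478477/987849 ≈ 3.5213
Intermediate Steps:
v = 2435426 (v = 1415668 + 1019758 = 2435426)
(-28756 - 3449721)/(-3423275 + v) = (-28756 - 3449721)/(-3423275 + 2435426) = -3478477/(-987849) = -3478477*(-1/987849) = 3478477/987849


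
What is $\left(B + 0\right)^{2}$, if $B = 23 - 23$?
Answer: $0$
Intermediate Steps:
$B = 0$
$\left(B + 0\right)^{2} = \left(0 + 0\right)^{2} = 0^{2} = 0$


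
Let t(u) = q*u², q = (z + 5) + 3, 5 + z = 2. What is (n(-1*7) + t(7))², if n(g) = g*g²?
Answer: 9604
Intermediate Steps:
z = -3 (z = -5 + 2 = -3)
q = 5 (q = (-3 + 5) + 3 = 2 + 3 = 5)
t(u) = 5*u²
n(g) = g³
(n(-1*7) + t(7))² = ((-1*7)³ + 5*7²)² = ((-7)³ + 5*49)² = (-343 + 245)² = (-98)² = 9604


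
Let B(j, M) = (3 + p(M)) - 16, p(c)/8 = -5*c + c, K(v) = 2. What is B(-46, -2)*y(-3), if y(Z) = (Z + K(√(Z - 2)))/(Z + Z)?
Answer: 17/2 ≈ 8.5000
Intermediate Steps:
p(c) = -32*c (p(c) = 8*(-5*c + c) = 8*(-4*c) = -32*c)
B(j, M) = -13 - 32*M (B(j, M) = (3 - 32*M) - 16 = -13 - 32*M)
y(Z) = (2 + Z)/(2*Z) (y(Z) = (Z + 2)/(Z + Z) = (2 + Z)/((2*Z)) = (2 + Z)*(1/(2*Z)) = (2 + Z)/(2*Z))
B(-46, -2)*y(-3) = (-13 - 32*(-2))*((½)*(2 - 3)/(-3)) = (-13 + 64)*((½)*(-⅓)*(-1)) = 51*(⅙) = 17/2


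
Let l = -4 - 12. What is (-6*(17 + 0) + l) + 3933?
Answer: 3815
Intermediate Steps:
l = -16
(-6*(17 + 0) + l) + 3933 = (-6*(17 + 0) - 16) + 3933 = (-6*17 - 16) + 3933 = (-102 - 16) + 3933 = -118 + 3933 = 3815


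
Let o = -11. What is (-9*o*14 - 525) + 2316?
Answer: 3177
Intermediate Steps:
(-9*o*14 - 525) + 2316 = (-9*(-11)*14 - 525) + 2316 = (99*14 - 525) + 2316 = (1386 - 525) + 2316 = 861 + 2316 = 3177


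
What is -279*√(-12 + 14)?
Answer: -279*√2 ≈ -394.57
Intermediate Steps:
-279*√(-12 + 14) = -279*√2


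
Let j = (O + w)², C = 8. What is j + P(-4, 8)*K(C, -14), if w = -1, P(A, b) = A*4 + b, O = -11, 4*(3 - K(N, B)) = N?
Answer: 136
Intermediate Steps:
K(N, B) = 3 - N/4
P(A, b) = b + 4*A (P(A, b) = 4*A + b = b + 4*A)
j = 144 (j = (-11 - 1)² = (-12)² = 144)
j + P(-4, 8)*K(C, -14) = 144 + (8 + 4*(-4))*(3 - ¼*8) = 144 + (8 - 16)*(3 - 2) = 144 - 8*1 = 144 - 8 = 136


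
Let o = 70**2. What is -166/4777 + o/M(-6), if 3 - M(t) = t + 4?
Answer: 4681294/4777 ≈ 979.96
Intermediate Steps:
M(t) = -1 - t (M(t) = 3 - (t + 4) = 3 - (4 + t) = 3 + (-4 - t) = -1 - t)
o = 4900
-166/4777 + o/M(-6) = -166/4777 + 4900/(-1 - 1*(-6)) = -166*1/4777 + 4900/(-1 + 6) = -166/4777 + 4900/5 = -166/4777 + 4900*(1/5) = -166/4777 + 980 = 4681294/4777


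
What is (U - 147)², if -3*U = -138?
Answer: 10201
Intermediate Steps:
U = 46 (U = -⅓*(-138) = 46)
(U - 147)² = (46 - 147)² = (-101)² = 10201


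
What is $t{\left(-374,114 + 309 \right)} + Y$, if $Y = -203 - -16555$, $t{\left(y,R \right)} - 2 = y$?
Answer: $15980$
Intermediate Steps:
$t{\left(y,R \right)} = 2 + y$
$Y = 16352$ ($Y = -203 + 16555 = 16352$)
$t{\left(-374,114 + 309 \right)} + Y = \left(2 - 374\right) + 16352 = -372 + 16352 = 15980$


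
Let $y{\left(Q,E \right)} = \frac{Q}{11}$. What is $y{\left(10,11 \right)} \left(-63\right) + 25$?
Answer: $- \frac{355}{11} \approx -32.273$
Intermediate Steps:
$y{\left(Q,E \right)} = \frac{Q}{11}$ ($y{\left(Q,E \right)} = Q \frac{1}{11} = \frac{Q}{11}$)
$y{\left(10,11 \right)} \left(-63\right) + 25 = \frac{1}{11} \cdot 10 \left(-63\right) + 25 = \frac{10}{11} \left(-63\right) + 25 = - \frac{630}{11} + 25 = - \frac{355}{11}$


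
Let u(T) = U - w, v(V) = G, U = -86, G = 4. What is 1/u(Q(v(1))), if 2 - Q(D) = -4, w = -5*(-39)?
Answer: -1/281 ≈ -0.0035587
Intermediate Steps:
v(V) = 4
w = 195
Q(D) = 6 (Q(D) = 2 - 1*(-4) = 2 + 4 = 6)
u(T) = -281 (u(T) = -86 - 1*195 = -86 - 195 = -281)
1/u(Q(v(1))) = 1/(-281) = -1/281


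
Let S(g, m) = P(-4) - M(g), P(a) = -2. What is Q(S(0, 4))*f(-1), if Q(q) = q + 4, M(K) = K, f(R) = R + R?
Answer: -4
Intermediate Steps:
f(R) = 2*R
S(g, m) = -2 - g
Q(q) = 4 + q
Q(S(0, 4))*f(-1) = (4 + (-2 - 1*0))*(2*(-1)) = (4 + (-2 + 0))*(-2) = (4 - 2)*(-2) = 2*(-2) = -4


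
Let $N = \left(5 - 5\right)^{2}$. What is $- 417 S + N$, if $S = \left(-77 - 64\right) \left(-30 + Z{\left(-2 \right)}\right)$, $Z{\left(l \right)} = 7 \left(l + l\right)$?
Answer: $-3410226$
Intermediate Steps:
$Z{\left(l \right)} = 14 l$ ($Z{\left(l \right)} = 7 \cdot 2 l = 14 l$)
$S = 8178$ ($S = \left(-77 - 64\right) \left(-30 + 14 \left(-2\right)\right) = - 141 \left(-30 - 28\right) = \left(-141\right) \left(-58\right) = 8178$)
$N = 0$ ($N = 0^{2} = 0$)
$- 417 S + N = \left(-417\right) 8178 + 0 = -3410226 + 0 = -3410226$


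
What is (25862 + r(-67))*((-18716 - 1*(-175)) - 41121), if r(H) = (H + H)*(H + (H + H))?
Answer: -3149914952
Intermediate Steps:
r(H) = 6*H**2 (r(H) = (2*H)*(H + 2*H) = (2*H)*(3*H) = 6*H**2)
(25862 + r(-67))*((-18716 - 1*(-175)) - 41121) = (25862 + 6*(-67)**2)*((-18716 - 1*(-175)) - 41121) = (25862 + 6*4489)*((-18716 + 175) - 41121) = (25862 + 26934)*(-18541 - 41121) = 52796*(-59662) = -3149914952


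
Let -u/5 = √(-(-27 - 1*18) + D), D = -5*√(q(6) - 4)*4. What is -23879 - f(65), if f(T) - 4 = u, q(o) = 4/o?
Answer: -23883 + 5*√(405 - 60*I*√30)/3 ≈ -23847.0 - 12.724*I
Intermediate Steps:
D = -20*I*√30/3 (D = -5*√(4/6 - 4)*4 = -5*√(4*(⅙) - 4)*4 = -5*√(⅔ - 4)*4 = -5*I*√30/3*4 = -20*I*√30/3 ≈ -36.515*I)
u = -5*√(45 - 20*I*√30/3) (u = -5*√(-(-27 - 1*18) - 20*I*√30/3) = -5*√(-(-27 - 18) - 20*I*√30/3) = -5*√(-1*(-45) - 20*I*√30/3) = -5*√(45 - 20*I*√30/3) ≈ -35.873 + 12.724*I)
f(T) = 4 - 5*√(405 - 60*I*√30)/3
-23879 - f(65) = -23879 - (4 - 5*√(405 - 60*I*√30)/3) = -23879 + (-4 + 5*√(405 - 60*I*√30)/3) = -23883 + 5*√(405 - 60*I*√30)/3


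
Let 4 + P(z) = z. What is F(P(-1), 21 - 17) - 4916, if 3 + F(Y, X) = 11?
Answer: -4908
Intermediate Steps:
P(z) = -4 + z
F(Y, X) = 8 (F(Y, X) = -3 + 11 = 8)
F(P(-1), 21 - 17) - 4916 = 8 - 4916 = -4908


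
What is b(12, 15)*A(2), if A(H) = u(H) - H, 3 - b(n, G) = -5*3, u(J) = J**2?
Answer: 36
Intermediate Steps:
b(n, G) = 18 (b(n, G) = 3 - (-5)*3 = 3 - 1*(-15) = 3 + 15 = 18)
A(H) = H**2 - H
b(12, 15)*A(2) = 18*(2*(-1 + 2)) = 18*(2*1) = 18*2 = 36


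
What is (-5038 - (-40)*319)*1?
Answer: 7722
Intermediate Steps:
(-5038 - (-40)*319)*1 = (-5038 - 1*(-12760))*1 = (-5038 + 12760)*1 = 7722*1 = 7722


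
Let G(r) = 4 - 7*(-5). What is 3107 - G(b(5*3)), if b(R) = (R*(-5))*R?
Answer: 3068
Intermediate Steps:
b(R) = -5*R**2 (b(R) = (-5*R)*R = -5*R**2)
G(r) = 39 (G(r) = 4 + 35 = 39)
3107 - G(b(5*3)) = 3107 - 1*39 = 3107 - 39 = 3068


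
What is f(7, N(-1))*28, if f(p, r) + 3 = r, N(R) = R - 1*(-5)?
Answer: 28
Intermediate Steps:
N(R) = 5 + R (N(R) = R + 5 = 5 + R)
f(p, r) = -3 + r
f(7, N(-1))*28 = (-3 + (5 - 1))*28 = (-3 + 4)*28 = 1*28 = 28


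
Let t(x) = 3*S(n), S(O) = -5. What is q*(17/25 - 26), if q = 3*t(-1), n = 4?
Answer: 5697/5 ≈ 1139.4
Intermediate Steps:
t(x) = -15 (t(x) = 3*(-5) = -15)
q = -45 (q = 3*(-15) = -45)
q*(17/25 - 26) = -45*(17/25 - 26) = -45*(-633/25) = 5697/5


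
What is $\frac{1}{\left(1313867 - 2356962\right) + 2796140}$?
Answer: $\frac{1}{1753045} \approx 5.7044 \cdot 10^{-7}$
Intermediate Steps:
$\frac{1}{\left(1313867 - 2356962\right) + 2796140} = \frac{1}{-1043095 + 2796140} = \frac{1}{1753045}$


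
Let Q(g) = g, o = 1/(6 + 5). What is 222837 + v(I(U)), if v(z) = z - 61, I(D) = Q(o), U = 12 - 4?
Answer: 2450537/11 ≈ 2.2278e+5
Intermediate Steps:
o = 1/11 ≈ 0.090909
U = 8
I(D) = 1/11
v(z) = -61 + z
222837 + v(I(U)) = 222837 + (-61 + 1/11) = 222837 - 670/11 = 2450537/11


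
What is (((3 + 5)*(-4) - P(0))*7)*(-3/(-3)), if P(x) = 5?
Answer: -259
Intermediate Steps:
(((3 + 5)*(-4) - P(0))*7)*(-3/(-3)) = (((3 + 5)*(-4) - 1*5)*7)*(-3/(-3)) = ((8*(-4) - 5)*7)*(-3*(-⅓)) = ((-32 - 5)*7)*1 = -37*7*1 = -259*1 = -259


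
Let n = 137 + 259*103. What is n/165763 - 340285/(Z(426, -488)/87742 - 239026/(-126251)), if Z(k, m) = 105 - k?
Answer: -15240124434694571176/84628450871003 ≈ -1.8008e+5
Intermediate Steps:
n = 26814 (n = 137 + 26677 = 26814)
n/165763 - 340285/(Z(426, -488)/87742 - 239026/(-126251)) = 26814/165763 - 340285/((105 - 1*426)/87742 - 239026/(-126251)) = 26814*(1/165763) - 340285/((105 - 426)*(1/87742) - 239026*(-1/126251)) = 654/4043 - 340285/(-321*1/87742 + 239026/126251) = 654/4043 - 340285/(-321/87742 + 239026/126251) = 654/4043 - 340285/20932092721/11077515242 = 654/4043 - 340285*11077515242/20932092721 = 654/4043 - 3769512274123970/20932092721 = -15240124434694571176/84628450871003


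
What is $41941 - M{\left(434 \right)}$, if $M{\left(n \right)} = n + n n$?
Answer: $-146849$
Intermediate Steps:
$M{\left(n \right)} = n + n^{2}$
$41941 - M{\left(434 \right)} = 41941 - 434 \left(1 + 434\right) = 41941 - 434 \cdot 435 = 41941 - 188790 = -146849$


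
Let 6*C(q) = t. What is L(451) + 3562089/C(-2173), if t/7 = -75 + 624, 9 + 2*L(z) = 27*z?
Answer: 4972594/427 ≈ 11645.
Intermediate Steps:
L(z) = -9/2 + 27*z/2 (L(z) = -9/2 + (27*z)/2 = -9/2 + 27*z/2)
t = 3843 (t = 7*(-75 + 624) = 7*549 = 3843)
C(q) = 1281/2 (C(q) = (⅙)*3843 = 1281/2)
L(451) + 3562089/C(-2173) = (-9/2 + (27/2)*451) + 3562089/(1281/2) = (-9/2 + 12177/2) + 3562089*(2/1281) = 6084 + 2374726/427 = 4972594/427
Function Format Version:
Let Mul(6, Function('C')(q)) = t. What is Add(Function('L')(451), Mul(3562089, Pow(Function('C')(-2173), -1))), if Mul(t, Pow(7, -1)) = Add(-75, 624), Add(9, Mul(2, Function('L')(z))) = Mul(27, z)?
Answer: Rational(4972594, 427) ≈ 11645.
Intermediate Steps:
Function('L')(z) = Add(Rational(-9, 2), Mul(Rational(27, 2), z)) (Function('L')(z) = Add(Rational(-9, 2), Mul(Rational(1, 2), Mul(27, z))) = Add(Rational(-9, 2), Mul(Rational(27, 2), z)))
t = 3843 (t = Mul(7, Add(-75, 624)) = Mul(7, 549) = 3843)
Function('C')(q) = Rational(1281, 2) (Function('C')(q) = Mul(Rational(1, 6), 3843) = Rational(1281, 2))
Add(Function('L')(451), Mul(3562089, Pow(Function('C')(-2173), -1))) = Add(Add(Rational(-9, 2), Mul(Rational(27, 2), 451)), Mul(3562089, Pow(Rational(1281, 2), -1))) = Add(Add(Rational(-9, 2), Rational(12177, 2)), Mul(3562089, Rational(2, 1281))) = Add(6084, Rational(2374726, 427)) = Rational(4972594, 427)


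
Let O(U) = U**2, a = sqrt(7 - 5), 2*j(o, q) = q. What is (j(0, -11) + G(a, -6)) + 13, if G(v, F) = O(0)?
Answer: 15/2 ≈ 7.5000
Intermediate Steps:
j(o, q) = q/2
a = sqrt(2) ≈ 1.4142
G(v, F) = 0 (G(v, F) = 0**2 = 0)
(j(0, -11) + G(a, -6)) + 13 = ((1/2)*(-11) + 0) + 13 = (-11/2 + 0) + 13 = -11/2 + 13 = 15/2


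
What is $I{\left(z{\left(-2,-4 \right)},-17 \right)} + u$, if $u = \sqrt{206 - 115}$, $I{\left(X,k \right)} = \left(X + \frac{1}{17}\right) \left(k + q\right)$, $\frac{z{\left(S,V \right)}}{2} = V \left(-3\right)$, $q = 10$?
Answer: $- \frac{2863}{17} + \sqrt{91} \approx -158.87$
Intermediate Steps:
$z{\left(S,V \right)} = - 6 V$ ($z{\left(S,V \right)} = 2 V \left(-3\right) = 2 \left(- 3 V\right) = - 6 V$)
$I{\left(X,k \right)} = \left(10 + k\right) \left(\frac{1}{17} + X\right)$ ($I{\left(X,k \right)} = \left(X + \frac{1}{17}\right) \left(k + 10\right) = \left(X + \frac{1}{17}\right) \left(10 + k\right) = \left(\frac{1}{17} + X\right) \left(10 + k\right) = \left(10 + k\right) \left(\frac{1}{17} + X\right)$)
$u = \sqrt{91} \approx 9.5394$
$I{\left(z{\left(-2,-4 \right)},-17 \right)} + u = \left(\frac{10}{17} + 10 \left(\left(-6\right) \left(-4\right)\right) + \frac{1}{17} \left(-17\right) + \left(-6\right) \left(-4\right) \left(-17\right)\right) + \sqrt{91} = \left(\frac{10}{17} + 10 \cdot 24 - 1 + 24 \left(-17\right)\right) + \sqrt{91} = \left(\frac{10}{17} + 240 - 1 - 408\right) + \sqrt{91} = - \frac{2863}{17} + \sqrt{91}$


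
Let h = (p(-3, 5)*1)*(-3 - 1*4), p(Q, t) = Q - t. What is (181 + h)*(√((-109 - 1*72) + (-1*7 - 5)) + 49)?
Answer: 11613 + 237*I*√193 ≈ 11613.0 + 3292.5*I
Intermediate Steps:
h = 56 (h = ((-3 - 1*5)*1)*(-3 - 1*4) = ((-3 - 5)*1)*(-3 - 4) = -8*1*(-7) = -8*(-7) = 56)
(181 + h)*(√((-109 - 1*72) + (-1*7 - 5)) + 49) = (181 + 56)*(√((-109 - 1*72) + (-1*7 - 5)) + 49) = 237*(√((-109 - 72) + (-7 - 5)) + 49) = 237*(√(-181 - 12) + 49) = 237*(√(-193) + 49) = 237*(I*√193 + 49) = 237*(49 + I*√193) = 11613 + 237*I*√193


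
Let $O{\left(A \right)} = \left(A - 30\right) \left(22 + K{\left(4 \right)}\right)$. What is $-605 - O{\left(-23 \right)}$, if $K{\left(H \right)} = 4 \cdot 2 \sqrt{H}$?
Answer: $1409$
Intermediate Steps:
$K{\left(H \right)} = 8 \sqrt{H}$
$O{\left(A \right)} = -1140 + 38 A$ ($O{\left(A \right)} = \left(A - 30\right) \left(22 + 8 \sqrt{4}\right) = \left(-30 + A\right) \left(22 + 8 \cdot 2\right) = \left(-30 + A\right) \left(22 + 16\right) = \left(-30 + A\right) 38 = -1140 + 38 A$)
$-605 - O{\left(-23 \right)} = -605 - \left(-1140 + 38 \left(-23\right)\right) = -605 - \left(-1140 - 874\right) = -605 - -2014 = -605 + 2014 = 1409$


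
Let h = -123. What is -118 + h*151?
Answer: -18691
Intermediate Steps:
-118 + h*151 = -118 - 123*151 = -118 - 18573 = -18691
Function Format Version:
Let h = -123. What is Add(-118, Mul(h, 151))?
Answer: -18691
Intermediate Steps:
Add(-118, Mul(h, 151)) = Add(-118, Mul(-123, 151)) = Add(-118, -18573) = -18691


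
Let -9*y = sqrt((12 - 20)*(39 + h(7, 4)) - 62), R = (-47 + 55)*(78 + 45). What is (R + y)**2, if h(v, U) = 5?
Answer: (2952 - I*sqrt(46))**2/9 ≈ 9.6825e+5 - 4449.2*I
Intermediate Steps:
R = 984 (R = 8*123 = 984)
y = -I*sqrt(46)/3 (y = -sqrt((12 - 20)*(39 + 5) - 62)/9 = -sqrt(-8*44 - 62)/9 = -sqrt(-352 - 62)/9 = -I*sqrt(46)/3 ≈ -2.2608*I)
(R + y)**2 = (984 - I*sqrt(46)/3)**2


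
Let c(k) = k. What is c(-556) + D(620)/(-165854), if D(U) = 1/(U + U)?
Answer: -114346381761/205658960 ≈ -556.00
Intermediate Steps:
D(U) = 1/(2*U)
c(-556) + D(620)/(-165854) = -556 + ((1/2)/620)/(-165854) = -556 + ((1/2)*(1/620))*(-1/165854) = -556 + (1/1240)*(-1/165854) = -556 - 1/205658960 = -114346381761/205658960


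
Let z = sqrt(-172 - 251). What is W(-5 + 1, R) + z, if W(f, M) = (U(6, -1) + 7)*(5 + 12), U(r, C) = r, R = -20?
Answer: 221 + 3*I*sqrt(47) ≈ 221.0 + 20.567*I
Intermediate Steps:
z = 3*I*sqrt(47) (z = sqrt(-423) = 3*I*sqrt(47) ≈ 20.567*I)
W(f, M) = 221 (W(f, M) = (6 + 7)*(5 + 12) = 13*17 = 221)
W(-5 + 1, R) + z = 221 + 3*I*sqrt(47)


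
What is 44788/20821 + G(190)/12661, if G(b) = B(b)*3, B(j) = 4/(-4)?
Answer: 566998405/263614681 ≈ 2.1509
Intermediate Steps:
B(j) = -1 (B(j) = 4*(-¼) = -1)
G(b) = -3 (G(b) = -1*3 = -3)
44788/20821 + G(190)/12661 = 44788/20821 - 3/12661 = 566998405/263614681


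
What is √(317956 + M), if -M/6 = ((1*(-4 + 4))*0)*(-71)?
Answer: 2*√79489 ≈ 563.88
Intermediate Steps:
M = 0 (M = -6*(1*(-4 + 4))*0*(-71) = -6*(1*0)*0*(-71) = -6*0*0*(-71) = -0*(-71) = -6*0 = 0)
√(317956 + M) = √(317956 + 0) = √317956 = 2*√79489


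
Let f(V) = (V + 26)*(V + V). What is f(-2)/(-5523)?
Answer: 32/1841 ≈ 0.017382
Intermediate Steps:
f(V) = 2*V*(26 + V) (f(V) = (26 + V)*(2*V) = 2*V*(26 + V))
f(-2)/(-5523) = (2*(-2)*(26 - 2))/(-5523) = (2*(-2)*24)*(-1/5523) = -96*(-1/5523) = 32/1841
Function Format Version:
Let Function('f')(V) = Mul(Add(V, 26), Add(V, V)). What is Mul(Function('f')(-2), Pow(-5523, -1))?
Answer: Rational(32, 1841) ≈ 0.017382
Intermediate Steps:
Function('f')(V) = Mul(2, V, Add(26, V)) (Function('f')(V) = Mul(Add(26, V), Mul(2, V)) = Mul(2, V, Add(26, V)))
Mul(Function('f')(-2), Pow(-5523, -1)) = Mul(Mul(2, -2, Add(26, -2)), Pow(-5523, -1)) = Mul(Mul(2, -2, 24), Rational(-1, 5523)) = Mul(-96, Rational(-1, 5523)) = Rational(32, 1841)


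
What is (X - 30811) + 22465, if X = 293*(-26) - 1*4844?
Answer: -20808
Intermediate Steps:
X = -12462 (X = -7618 - 4844 = -12462)
(X - 30811) + 22465 = (-12462 - 30811) + 22465 = -43273 + 22465 = -20808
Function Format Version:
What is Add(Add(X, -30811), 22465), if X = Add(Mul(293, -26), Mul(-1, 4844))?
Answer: -20808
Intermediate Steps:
X = -12462 (X = Add(-7618, -4844) = -12462)
Add(Add(X, -30811), 22465) = Add(Add(-12462, -30811), 22465) = Add(-43273, 22465) = -20808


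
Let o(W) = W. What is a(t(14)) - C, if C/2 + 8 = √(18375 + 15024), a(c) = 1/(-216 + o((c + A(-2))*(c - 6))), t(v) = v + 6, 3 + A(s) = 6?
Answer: 1697/106 - 6*√3711 ≈ -349.50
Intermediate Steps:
A(s) = 3 (A(s) = -3 + 6 = 3)
t(v) = 6 + v
a(c) = 1/(-216 + (-6 + c)*(3 + c)) (a(c) = 1/(-216 + (c + 3)*(c - 6)) = 1/(-216 + (3 + c)*(-6 + c)) = 1/(-216 + (-6 + c)*(3 + c)))
C = -16 + 6*√3711 (C = -16 + 2*√(18375 + 15024) = -16 + 2*√33399 = -16 + 2*(3*√3711) = -16 + 6*√3711 ≈ 349.51)
a(t(14)) - C = 1/(-234 + (6 + 14)² - 3*(6 + 14)) - (-16 + 6*√3711) = 1/(-234 + 20² - 3*20) + (16 - 6*√3711) = 1/(-234 + 400 - 60) + (16 - 6*√3711) = 1/106 + (16 - 6*√3711) = 1697/106 - 6*√3711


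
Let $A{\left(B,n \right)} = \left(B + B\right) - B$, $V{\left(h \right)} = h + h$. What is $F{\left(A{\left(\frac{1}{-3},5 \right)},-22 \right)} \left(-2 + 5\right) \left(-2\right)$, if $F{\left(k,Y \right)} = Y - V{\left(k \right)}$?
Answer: $128$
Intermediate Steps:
$V{\left(h \right)} = 2 h$
$A{\left(B,n \right)} = B$ ($A{\left(B,n \right)} = 2 B - B = B$)
$F{\left(k,Y \right)} = Y - 2 k$
$F{\left(A{\left(\frac{1}{-3},5 \right)},-22 \right)} \left(-2 + 5\right) \left(-2\right) = \left(-22 - \frac{2}{-3}\right) \left(-2 + 5\right) \left(-2\right) = \left(-22 - - \frac{2}{3}\right) 3 \left(-2\right) = \left(-22 + \frac{2}{3}\right) \left(-6\right) = \left(- \frac{64}{3}\right) \left(-6\right) = 128$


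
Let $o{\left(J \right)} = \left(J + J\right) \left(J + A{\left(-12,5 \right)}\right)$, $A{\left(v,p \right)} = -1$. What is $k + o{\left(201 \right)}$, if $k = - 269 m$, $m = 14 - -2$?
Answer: $76096$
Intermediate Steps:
$m = 16$ ($m = 14 + 2 = 16$)
$o{\left(J \right)} = 2 J \left(-1 + J\right)$ ($o{\left(J \right)} = \left(J + J\right) \left(J - 1\right) = 2 J \left(-1 + J\right)$)
$k = -4304$ ($k = \left(-269\right) 16 = -4304$)
$k + o{\left(201 \right)} = -4304 + 2 \cdot 201 \left(-1 + 201\right) = -4304 + 2 \cdot 201 \cdot 200 = -4304 + 80400 = 76096$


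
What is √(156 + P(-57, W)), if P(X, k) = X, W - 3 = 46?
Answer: 3*√11 ≈ 9.9499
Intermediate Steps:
W = 49 (W = 3 + 46 = 49)
√(156 + P(-57, W)) = √(156 - 57) = √99 = 3*√11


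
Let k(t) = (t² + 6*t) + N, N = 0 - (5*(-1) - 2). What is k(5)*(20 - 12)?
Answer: 496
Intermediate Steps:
N = 7 (N = 0 - (-5 - 2) = 0 - 1*(-7) = 0 + 7 = 7)
k(t) = 7 + t² + 6*t (k(t) = (t² + 6*t) + 7 = 7 + t² + 6*t)
k(5)*(20 - 12) = (7 + 5² + 6*5)*(20 - 12) = (7 + 25 + 30)*8 = 62*8 = 496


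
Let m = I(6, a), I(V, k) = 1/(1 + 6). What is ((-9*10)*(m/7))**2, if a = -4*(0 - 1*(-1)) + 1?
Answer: 8100/2401 ≈ 3.3736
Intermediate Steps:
a = -3 (a = -4*(0 + 1) + 1 = -4*1 + 1 = -4 + 1 = -3)
I(V, k) = 1/7
m = 1/7 ≈ 0.14286
((-9*10)*(m/7))**2 = ((-9*10)*((1/7)/7))**2 = (-90/(7*7))**2 = (-90*1/49)**2 = (-90/49)**2 = 8100/2401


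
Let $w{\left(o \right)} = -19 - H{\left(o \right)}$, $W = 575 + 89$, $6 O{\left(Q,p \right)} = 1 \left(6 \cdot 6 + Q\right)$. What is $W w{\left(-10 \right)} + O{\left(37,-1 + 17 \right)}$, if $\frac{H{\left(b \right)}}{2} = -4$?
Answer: $- \frac{43751}{6} \approx -7291.8$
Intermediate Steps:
$H{\left(b \right)} = -8$ ($H{\left(b \right)} = 2 \left(-4\right) = -8$)
$O{\left(Q,p \right)} = 6 + \frac{Q}{6}$ ($O{\left(Q,p \right)} = \frac{1 \left(6 \cdot 6 + Q\right)}{6} = \frac{1 \left(36 + Q\right)}{6} = \frac{36 + Q}{6} = 6 + \frac{Q}{6}$)
$W = 664$
$w{\left(o \right)} = -11$ ($w{\left(o \right)} = -19 - -8 = -19 + 8 = -11$)
$W w{\left(-10 \right)} + O{\left(37,-1 + 17 \right)} = 664 \left(-11\right) + \left(6 + \frac{1}{6} \cdot 37\right) = -7304 + \left(6 + \frac{37}{6}\right) = -7304 + \frac{73}{6} = - \frac{43751}{6}$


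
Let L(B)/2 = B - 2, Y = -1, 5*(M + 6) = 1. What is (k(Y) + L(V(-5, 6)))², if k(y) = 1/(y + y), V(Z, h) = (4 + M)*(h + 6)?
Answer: 227529/100 ≈ 2275.3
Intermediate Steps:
M = -29/5 (M = -6 + (⅕)*1 = -6 + ⅕ = -29/5 ≈ -5.8000)
V(Z, h) = -54/5 - 9*h/5 (V(Z, h) = (4 - 29/5)*(h + 6) = -9*(6 + h)/5 = -54/5 - 9*h/5)
k(y) = 1/(2*y)
L(B) = -4 + 2*B (L(B) = 2*(B - 2) = 2*(-2 + B) = -4 + 2*B)
(k(Y) + L(V(-5, 6)))² = ((½)/(-1) + (-4 + 2*(-54/5 - 9/5*6)))² = ((½)*(-1) + (-4 + 2*(-54/5 - 54/5)))² = (-½ + (-4 + 2*(-108/5)))² = (-½ + (-4 - 216/5))² = (-½ - 236/5)² = (-477/10)² = 227529/100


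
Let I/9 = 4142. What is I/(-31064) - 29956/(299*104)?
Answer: -130609367/60372884 ≈ -2.1634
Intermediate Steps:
I = 37278 (I = 9*4142 = 37278)
I/(-31064) - 29956/(299*104) = 37278/(-31064) - 29956/(299*104) = 37278*(-1/31064) - 29956/31096 = -18639/15532 - 29956*1/31096 = -18639/15532 - 7489/7774 = -130609367/60372884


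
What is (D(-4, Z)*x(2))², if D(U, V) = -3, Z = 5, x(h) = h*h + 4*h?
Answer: 1296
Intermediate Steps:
x(h) = h² + 4*h
(D(-4, Z)*x(2))² = (-6*(4 + 2))² = (-6*6)² = (-3*12)² = (-36)² = 1296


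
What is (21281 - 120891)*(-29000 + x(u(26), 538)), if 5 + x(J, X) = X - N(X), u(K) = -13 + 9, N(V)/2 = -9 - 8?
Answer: 2832211130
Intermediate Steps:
N(V) = -34 (N(V) = 2*(-9 - 8) = 2*(-17) = -34)
u(K) = -4
x(J, X) = 29 + X (x(J, X) = -5 + (X - 1*(-34)) = -5 + (X + 34) = -5 + (34 + X) = 29 + X)
(21281 - 120891)*(-29000 + x(u(26), 538)) = (21281 - 120891)*(-29000 + (29 + 538)) = -99610*(-29000 + 567) = -99610*(-28433) = 2832211130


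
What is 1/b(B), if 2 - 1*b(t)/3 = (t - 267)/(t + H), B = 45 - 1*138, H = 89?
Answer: -1/264 ≈ -0.0037879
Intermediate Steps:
B = -93 (B = 45 - 138 = -93)
b(t) = 6 - 3*(-267 + t)/(89 + t) (b(t) = 6 - 3*(t - 267)/(t + 89) = 6 - 3*(-267 + t)/(89 + t))
1/b(B) = 1/(3*(445 - 93)/(89 - 93)) = 1/(3*352/(-4)) = 1/(3*(-¼)*352) = 1/(-264) = -1/264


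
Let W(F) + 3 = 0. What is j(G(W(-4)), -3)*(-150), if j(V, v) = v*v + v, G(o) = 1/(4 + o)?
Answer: -900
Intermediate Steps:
W(F) = -3 (W(F) = -3 + 0 = -3)
j(V, v) = v + v**2 (j(V, v) = v**2 + v = v + v**2)
j(G(W(-4)), -3)*(-150) = -3*(1 - 3)*(-150) = -3*(-2)*(-150) = 6*(-150) = -900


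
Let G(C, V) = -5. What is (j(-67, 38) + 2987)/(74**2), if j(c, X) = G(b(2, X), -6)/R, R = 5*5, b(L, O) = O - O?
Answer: 7467/13690 ≈ 0.54543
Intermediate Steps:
b(L, O) = 0
R = 25
j(c, X) = -1/5 (j(c, X) = -5/25 = -5*1/25 = -1/5)
(j(-67, 38) + 2987)/(74**2) = (-1/5 + 2987)/(74**2) = (14934/5)/5476 = (14934/5)*(1/5476) = 7467/13690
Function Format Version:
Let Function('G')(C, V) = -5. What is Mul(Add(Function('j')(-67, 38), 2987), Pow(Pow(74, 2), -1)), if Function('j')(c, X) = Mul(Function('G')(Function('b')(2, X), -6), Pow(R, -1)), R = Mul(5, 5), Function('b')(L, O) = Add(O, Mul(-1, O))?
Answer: Rational(7467, 13690) ≈ 0.54543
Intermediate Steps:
Function('b')(L, O) = 0
R = 25
Function('j')(c, X) = Rational(-1, 5) (Function('j')(c, X) = Mul(-5, Pow(25, -1)) = Mul(-5, Rational(1, 25)) = Rational(-1, 5))
Mul(Add(Function('j')(-67, 38), 2987), Pow(Pow(74, 2), -1)) = Mul(Add(Rational(-1, 5), 2987), Pow(Pow(74, 2), -1)) = Mul(Rational(14934, 5), Pow(5476, -1)) = Mul(Rational(14934, 5), Rational(1, 5476)) = Rational(7467, 13690)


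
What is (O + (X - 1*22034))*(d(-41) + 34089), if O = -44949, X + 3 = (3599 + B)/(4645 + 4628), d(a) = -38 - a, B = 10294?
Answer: -641701613340/281 ≈ -2.2836e+9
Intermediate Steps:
X = -422/281 (X = -3 + (3599 + 10294)/(4645 + 4628) = -3 + 13893/9273 = -3 + 13893*(1/9273) = -3 + 421/281 = -422/281 ≈ -1.5018)
(O + (X - 1*22034))*(d(-41) + 34089) = (-44949 + (-422/281 - 1*22034))*((-38 - 1*(-41)) + 34089) = (-44949 + (-422/281 - 22034))*((-38 + 41) + 34089) = (-44949 - 6191976/281)*(3 + 34089) = -18822645/281*34092 = -641701613340/281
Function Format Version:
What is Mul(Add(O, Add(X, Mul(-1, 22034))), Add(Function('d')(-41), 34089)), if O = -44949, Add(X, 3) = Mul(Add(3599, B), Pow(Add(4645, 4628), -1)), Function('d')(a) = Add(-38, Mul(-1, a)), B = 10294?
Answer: Rational(-641701613340, 281) ≈ -2.2836e+9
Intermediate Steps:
X = Rational(-422, 281) (X = Add(-3, Mul(Add(3599, 10294), Pow(Add(4645, 4628), -1))) = Add(-3, Mul(13893, Pow(9273, -1))) = Add(-3, Mul(13893, Rational(1, 9273))) = Add(-3, Rational(421, 281)) = Rational(-422, 281) ≈ -1.5018)
Mul(Add(O, Add(X, Mul(-1, 22034))), Add(Function('d')(-41), 34089)) = Mul(Add(-44949, Add(Rational(-422, 281), Mul(-1, 22034))), Add(Add(-38, Mul(-1, -41)), 34089)) = Mul(Add(-44949, Add(Rational(-422, 281), -22034)), Add(Add(-38, 41), 34089)) = Mul(Add(-44949, Rational(-6191976, 281)), Add(3, 34089)) = Mul(Rational(-18822645, 281), 34092) = Rational(-641701613340, 281)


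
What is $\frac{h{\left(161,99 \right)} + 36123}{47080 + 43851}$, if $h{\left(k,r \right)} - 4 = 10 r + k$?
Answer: $\frac{37278}{90931} \approx 0.40996$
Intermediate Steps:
$h{\left(k,r \right)} = 4 + k + 10 r$ ($h{\left(k,r \right)} = 4 + \left(10 r + k\right) = 4 + \left(k + 10 r\right) = 4 + k + 10 r$)
$\frac{h{\left(161,99 \right)} + 36123}{47080 + 43851} = \frac{\left(4 + 161 + 10 \cdot 99\right) + 36123}{47080 + 43851} = \frac{\left(4 + 161 + 990\right) + 36123}{90931} = \left(1155 + 36123\right) \frac{1}{90931} = 37278 \cdot \frac{1}{90931} = \frac{37278}{90931}$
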